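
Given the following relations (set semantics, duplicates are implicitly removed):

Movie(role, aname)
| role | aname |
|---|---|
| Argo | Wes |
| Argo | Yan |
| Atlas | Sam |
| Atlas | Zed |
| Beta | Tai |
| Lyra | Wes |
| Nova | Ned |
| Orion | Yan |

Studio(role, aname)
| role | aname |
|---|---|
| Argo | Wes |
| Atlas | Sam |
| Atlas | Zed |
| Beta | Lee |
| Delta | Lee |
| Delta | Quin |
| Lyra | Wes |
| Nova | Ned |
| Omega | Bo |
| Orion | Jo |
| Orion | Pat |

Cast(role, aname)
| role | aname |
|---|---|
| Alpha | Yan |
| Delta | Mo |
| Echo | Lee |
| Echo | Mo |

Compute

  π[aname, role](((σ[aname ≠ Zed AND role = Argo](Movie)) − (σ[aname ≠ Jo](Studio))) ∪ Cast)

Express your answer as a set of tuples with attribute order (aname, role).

Filtering on aname ≠ Zed AND role = Argo leaves {(Argo, Wes), (Argo, Yan)}.
Filtering on aname ≠ Jo leaves {(Argo, Wes), (Atlas, Sam), (Atlas, Zed), (Beta, Lee), (Delta, Lee), (Delta, Quin), (Lyra, Wes), (Nova, Ned), (Omega, Bo), (Orion, Pat)}.
Taking the difference: {(Argo, Yan)}
Taking the union: {(Alpha, Yan), (Argo, Yan), (Delta, Mo), (Echo, Lee), (Echo, Mo)}
π_{aname, role} gives {(Lee, Echo), (Mo, Delta), (Mo, Echo), (Yan, Alpha), (Yan, Argo)}.

{(Lee, Echo), (Mo, Delta), (Mo, Echo), (Yan, Alpha), (Yan, Argo)}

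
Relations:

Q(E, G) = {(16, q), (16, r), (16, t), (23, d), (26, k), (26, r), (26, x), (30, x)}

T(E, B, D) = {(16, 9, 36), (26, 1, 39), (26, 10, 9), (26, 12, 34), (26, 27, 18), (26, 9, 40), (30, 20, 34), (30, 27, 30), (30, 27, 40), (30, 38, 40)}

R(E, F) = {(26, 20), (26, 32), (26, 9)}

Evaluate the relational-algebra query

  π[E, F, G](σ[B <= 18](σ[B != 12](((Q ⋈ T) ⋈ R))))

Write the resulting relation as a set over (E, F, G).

{(26, 20, k), (26, 20, r), (26, 20, x), (26, 32, k), (26, 32, r), (26, 32, x), (26, 9, k), (26, 9, r), (26, 9, x)}

Q ⋈ T (natural join on E): {(16, q, 9, 36), (16, r, 9, 36), (16, t, 9, 36), (26, k, 1, 39), (26, k, 10, 9), (26, k, 12, 34), (26, k, 27, 18), (26, k, 9, 40), (26, r, 1, 39), (26, r, 10, 9), (26, r, 12, 34), (26, r, 27, 18), (26, r, 9, 40), (26, x, 1, 39), (26, x, 10, 9), (26, x, 12, 34), (26, x, 27, 18), (26, x, 9, 40), (30, x, 20, 34), (30, x, 27, 30), (30, x, 27, 40), (30, x, 38, 40)}
(Q ⋈ T) ⋈ R (natural join on E): {(26, k, 1, 39, 20), (26, k, 1, 39, 32), (26, k, 1, 39, 9), (26, k, 10, 9, 20), (26, k, 10, 9, 32), (26, k, 10, 9, 9), (26, k, 12, 34, 20), (26, k, 12, 34, 32), (26, k, 12, 34, 9), (26, k, 27, 18, 20), (26, k, 27, 18, 32), (26, k, 27, 18, 9), (26, k, 9, 40, 20), (26, k, 9, 40, 32), (26, k, 9, 40, 9), (26, r, 1, 39, 20), (26, r, 1, 39, 32), (26, r, 1, 39, 9), (26, r, 10, 9, 20), (26, r, 10, 9, 32), (26, r, 10, 9, 9), (26, r, 12, 34, 20), (26, r, 12, 34, 32), (26, r, 12, 34, 9), (26, r, 27, 18, 20), (26, r, 27, 18, 32), (26, r, 27, 18, 9), (26, r, 9, 40, 20), (26, r, 9, 40, 32), (26, r, 9, 40, 9), (26, x, 1, 39, 20), (26, x, 1, 39, 32), (26, x, 1, 39, 9), (26, x, 10, 9, 20), (26, x, 10, 9, 32), (26, x, 10, 9, 9), (26, x, 12, 34, 20), (26, x, 12, 34, 32), (26, x, 12, 34, 9), (26, x, 27, 18, 20), (26, x, 27, 18, 32), (26, x, 27, 18, 9), (26, x, 9, 40, 20), (26, x, 9, 40, 32), (26, x, 9, 40, 9)}
Filtering on B != 12 leaves {(26, k, 1, 39, 20), (26, k, 1, 39, 32), (26, k, 1, 39, 9), (26, k, 10, 9, 20), (26, k, 10, 9, 32), (26, k, 10, 9, 9), (26, k, 27, 18, 20), (26, k, 27, 18, 32), (26, k, 27, 18, 9), (26, k, 9, 40, 20), (26, k, 9, 40, 32), (26, k, 9, 40, 9), (26, r, 1, 39, 20), (26, r, 1, 39, 32), (26, r, 1, 39, 9), (26, r, 10, 9, 20), (26, r, 10, 9, 32), (26, r, 10, 9, 9), (26, r, 27, 18, 20), (26, r, 27, 18, 32), (26, r, 27, 18, 9), (26, r, 9, 40, 20), (26, r, 9, 40, 32), (26, r, 9, 40, 9), (26, x, 1, 39, 20), (26, x, 1, 39, 32), (26, x, 1, 39, 9), (26, x, 10, 9, 20), (26, x, 10, 9, 32), (26, x, 10, 9, 9), (26, x, 27, 18, 20), (26, x, 27, 18, 32), (26, x, 27, 18, 9), (26, x, 9, 40, 20), (26, x, 9, 40, 32), (26, x, 9, 40, 9)}.
Filtering on B <= 18 leaves {(26, k, 1, 39, 20), (26, k, 1, 39, 32), (26, k, 1, 39, 9), (26, k, 10, 9, 20), (26, k, 10, 9, 32), (26, k, 10, 9, 9), (26, k, 9, 40, 20), (26, k, 9, 40, 32), (26, k, 9, 40, 9), (26, r, 1, 39, 20), (26, r, 1, 39, 32), (26, r, 1, 39, 9), (26, r, 10, 9, 20), (26, r, 10, 9, 32), (26, r, 10, 9, 9), (26, r, 9, 40, 20), (26, r, 9, 40, 32), (26, r, 9, 40, 9), (26, x, 1, 39, 20), (26, x, 1, 39, 32), (26, x, 1, 39, 9), (26, x, 10, 9, 20), (26, x, 10, 9, 32), (26, x, 10, 9, 9), (26, x, 9, 40, 20), (26, x, 9, 40, 32), (26, x, 9, 40, 9)}.
Projecting to E, F, G (18 duplicate(s) eliminated): {(26, 20, k), (26, 20, r), (26, 20, x), (26, 32, k), (26, 32, r), (26, 32, x), (26, 9, k), (26, 9, r), (26, 9, x)}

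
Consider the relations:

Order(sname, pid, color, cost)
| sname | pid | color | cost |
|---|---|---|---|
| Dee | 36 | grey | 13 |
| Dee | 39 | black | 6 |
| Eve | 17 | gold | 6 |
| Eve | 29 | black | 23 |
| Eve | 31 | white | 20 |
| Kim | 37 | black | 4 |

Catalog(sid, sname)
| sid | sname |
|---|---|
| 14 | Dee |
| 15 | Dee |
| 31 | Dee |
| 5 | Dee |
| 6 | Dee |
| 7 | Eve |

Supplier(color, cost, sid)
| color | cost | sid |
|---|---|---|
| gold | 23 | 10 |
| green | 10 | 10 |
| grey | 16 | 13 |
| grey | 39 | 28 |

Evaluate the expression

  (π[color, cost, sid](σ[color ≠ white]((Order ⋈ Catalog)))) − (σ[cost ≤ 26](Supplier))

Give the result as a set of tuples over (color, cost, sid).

{(black, 23, 7), (black, 6, 14), (black, 6, 15), (black, 6, 31), (black, 6, 5), (black, 6, 6), (gold, 6, 7), (grey, 13, 14), (grey, 13, 15), (grey, 13, 31), (grey, 13, 5), (grey, 13, 6)}

Joining Order and Catalog on sname yields {(Dee, 36, grey, 13, 14), (Dee, 36, grey, 13, 15), (Dee, 36, grey, 13, 31), (Dee, 36, grey, 13, 5), (Dee, 36, grey, 13, 6), (Dee, 39, black, 6, 14), (Dee, 39, black, 6, 15), (Dee, 39, black, 6, 31), (Dee, 39, black, 6, 5), (Dee, 39, black, 6, 6), (Eve, 17, gold, 6, 7), (Eve, 29, black, 23, 7), (Eve, 31, white, 20, 7)}.
Selection color ≠ white: {(Dee, 36, grey, 13, 14), (Dee, 36, grey, 13, 15), (Dee, 36, grey, 13, 31), (Dee, 36, grey, 13, 5), (Dee, 36, grey, 13, 6), (Dee, 39, black, 6, 14), (Dee, 39, black, 6, 15), (Dee, 39, black, 6, 31), (Dee, 39, black, 6, 5), (Dee, 39, black, 6, 6), (Eve, 17, gold, 6, 7), (Eve, 29, black, 23, 7)}
Projecting to color, cost, sid: {(black, 23, 7), (black, 6, 14), (black, 6, 15), (black, 6, 31), (black, 6, 5), (black, 6, 6), (gold, 6, 7), (grey, 13, 14), (grey, 13, 15), (grey, 13, 31), (grey, 13, 5), (grey, 13, 6)}
Selection cost ≤ 26: {(gold, 23, 10), (green, 10, 10), (grey, 16, 13)}
Difference: {(black, 23, 7), (black, 6, 14), (black, 6, 15), (black, 6, 31), (black, 6, 5), (black, 6, 6), (gold, 6, 7), (grey, 13, 14), (grey, 13, 15), (grey, 13, 31), (grey, 13, 5), (grey, 13, 6)} with {(gold, 23, 10), (green, 10, 10), (grey, 16, 13)} → {(black, 23, 7), (black, 6, 14), (black, 6, 15), (black, 6, 31), (black, 6, 5), (black, 6, 6), (gold, 6, 7), (grey, 13, 14), (grey, 13, 15), (grey, 13, 31), (grey, 13, 5), (grey, 13, 6)}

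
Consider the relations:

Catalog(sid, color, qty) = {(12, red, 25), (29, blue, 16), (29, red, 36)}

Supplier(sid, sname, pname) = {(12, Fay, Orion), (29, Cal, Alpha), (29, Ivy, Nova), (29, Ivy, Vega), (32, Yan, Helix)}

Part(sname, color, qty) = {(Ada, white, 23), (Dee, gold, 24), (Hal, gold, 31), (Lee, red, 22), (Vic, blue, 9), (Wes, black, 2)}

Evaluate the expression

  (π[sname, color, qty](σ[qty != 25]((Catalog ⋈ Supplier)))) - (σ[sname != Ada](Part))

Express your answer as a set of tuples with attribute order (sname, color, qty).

Natural join on sid: {(12, red, 25, Fay, Orion), (29, blue, 16, Cal, Alpha), (29, blue, 16, Ivy, Nova), (29, blue, 16, Ivy, Vega), (29, red, 36, Cal, Alpha), (29, red, 36, Ivy, Nova), (29, red, 36, Ivy, Vega)}
Filtering on qty != 25 leaves {(29, blue, 16, Cal, Alpha), (29, blue, 16, Ivy, Nova), (29, blue, 16, Ivy, Vega), (29, red, 36, Cal, Alpha), (29, red, 36, Ivy, Nova), (29, red, 36, Ivy, Vega)}.
π[sname, color, qty]: project onto (sname, color, qty) (2 duplicate(s) eliminated) → {(Cal, blue, 16), (Cal, red, 36), (Ivy, blue, 16), (Ivy, red, 36)}
Filtering on sname != Ada leaves {(Dee, gold, 24), (Hal, gold, 31), (Lee, red, 22), (Vic, blue, 9), (Wes, black, 2)}.
Set difference of the two operands is {(Cal, blue, 16), (Cal, red, 36), (Ivy, blue, 16), (Ivy, red, 36)}.

{(Cal, blue, 16), (Cal, red, 36), (Ivy, blue, 16), (Ivy, red, 36)}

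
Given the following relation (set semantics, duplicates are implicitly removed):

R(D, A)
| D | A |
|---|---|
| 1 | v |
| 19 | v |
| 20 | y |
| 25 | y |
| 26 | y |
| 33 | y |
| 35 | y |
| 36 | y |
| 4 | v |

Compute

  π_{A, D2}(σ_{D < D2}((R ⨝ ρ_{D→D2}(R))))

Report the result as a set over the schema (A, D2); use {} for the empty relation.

{(v, 19), (v, 4), (y, 25), (y, 26), (y, 33), (y, 35), (y, 36)}

ρ[D→D2]: schema becomes (D2, A); tuples unchanged.
R ⋈ ρ_{D→D2}(R) (natural join on A): {(1, v, 1), (1, v, 19), (1, v, 4), (19, v, 1), (19, v, 19), (19, v, 4), (20, y, 20), (20, y, 25), (20, y, 26), (20, y, 33), (20, y, 35), (20, y, 36), (25, y, 20), (25, y, 25), (25, y, 26), (25, y, 33), (25, y, 35), (25, y, 36), (26, y, 20), (26, y, 25), (26, y, 26), (26, y, 33), (26, y, 35), (26, y, 36), (33, y, 20), (33, y, 25), (33, y, 26), (33, y, 33), (33, y, 35), (33, y, 36), (35, y, 20), (35, y, 25), (35, y, 26), (35, y, 33), (35, y, 35), (35, y, 36), (36, y, 20), (36, y, 25), (36, y, 26), (36, y, 33), (36, y, 35), (36, y, 36), (4, v, 1), (4, v, 19), (4, v, 4)}
Apply σ_{D < D2}; surviving tuples: {(1, v, 19), (1, v, 4), (20, y, 25), (20, y, 26), (20, y, 33), (20, y, 35), (20, y, 36), (25, y, 26), (25, y, 33), (25, y, 35), (25, y, 36), (26, y, 33), (26, y, 35), (26, y, 36), (33, y, 35), (33, y, 36), (35, y, 36), (4, v, 19)}
π[A, D2]: project onto (A, D2) (11 duplicate(s) eliminated) → {(v, 19), (v, 4), (y, 25), (y, 26), (y, 33), (y, 35), (y, 36)}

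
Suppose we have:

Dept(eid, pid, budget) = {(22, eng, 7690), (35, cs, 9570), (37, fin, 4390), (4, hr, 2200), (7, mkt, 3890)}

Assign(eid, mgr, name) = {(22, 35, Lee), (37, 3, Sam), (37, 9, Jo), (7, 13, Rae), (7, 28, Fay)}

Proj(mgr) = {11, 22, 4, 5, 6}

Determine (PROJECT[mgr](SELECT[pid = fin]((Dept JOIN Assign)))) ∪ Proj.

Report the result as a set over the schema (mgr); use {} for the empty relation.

{11, 22, 3, 4, 5, 6, 9}

Natural join on eid: {(22, eng, 7690, 35, Lee), (37, fin, 4390, 3, Sam), (37, fin, 4390, 9, Jo), (7, mkt, 3890, 13, Rae), (7, mkt, 3890, 28, Fay)}
Apply σ_{pid = fin}; surviving tuples: {(37, fin, 4390, 3, Sam), (37, fin, 4390, 9, Jo)}
π[mgr]: project onto (mgr) → {3, 9}
Union: {3, 9} with {11, 22, 4, 5, 6} → {11, 22, 3, 4, 5, 6, 9}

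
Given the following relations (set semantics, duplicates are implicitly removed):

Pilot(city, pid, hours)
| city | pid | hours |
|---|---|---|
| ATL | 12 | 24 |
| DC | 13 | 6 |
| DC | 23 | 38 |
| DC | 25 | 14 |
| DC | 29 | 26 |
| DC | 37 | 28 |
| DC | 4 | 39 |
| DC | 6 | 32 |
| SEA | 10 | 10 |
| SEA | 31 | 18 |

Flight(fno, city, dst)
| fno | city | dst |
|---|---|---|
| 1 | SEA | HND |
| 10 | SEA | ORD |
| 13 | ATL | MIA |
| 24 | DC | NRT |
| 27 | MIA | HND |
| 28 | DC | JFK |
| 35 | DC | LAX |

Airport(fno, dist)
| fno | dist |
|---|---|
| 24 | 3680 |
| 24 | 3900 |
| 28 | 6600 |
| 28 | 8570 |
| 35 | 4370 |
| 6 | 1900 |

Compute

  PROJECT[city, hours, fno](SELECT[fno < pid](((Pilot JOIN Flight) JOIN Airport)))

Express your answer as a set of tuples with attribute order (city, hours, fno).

{(DC, 14, 24), (DC, 26, 24), (DC, 26, 28), (DC, 28, 24), (DC, 28, 28), (DC, 28, 35)}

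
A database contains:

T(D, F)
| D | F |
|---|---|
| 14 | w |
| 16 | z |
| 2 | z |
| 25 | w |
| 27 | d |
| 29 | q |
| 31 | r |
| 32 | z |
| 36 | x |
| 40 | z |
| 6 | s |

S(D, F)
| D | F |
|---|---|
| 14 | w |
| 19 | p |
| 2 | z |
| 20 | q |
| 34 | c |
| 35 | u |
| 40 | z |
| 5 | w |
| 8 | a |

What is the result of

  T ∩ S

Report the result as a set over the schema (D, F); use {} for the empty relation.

{(14, w), (2, z), (40, z)}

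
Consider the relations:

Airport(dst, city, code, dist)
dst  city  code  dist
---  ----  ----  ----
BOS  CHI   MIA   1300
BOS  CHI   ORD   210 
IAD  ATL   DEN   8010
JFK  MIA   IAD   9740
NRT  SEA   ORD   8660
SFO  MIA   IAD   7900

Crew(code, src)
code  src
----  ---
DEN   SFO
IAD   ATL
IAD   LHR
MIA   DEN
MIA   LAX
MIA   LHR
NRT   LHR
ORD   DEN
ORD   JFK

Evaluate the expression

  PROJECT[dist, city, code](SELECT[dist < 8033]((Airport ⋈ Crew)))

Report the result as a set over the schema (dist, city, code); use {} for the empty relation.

{(1300, CHI, MIA), (210, CHI, ORD), (7900, MIA, IAD), (8010, ATL, DEN)}

Joining Airport and Crew on code yields {(BOS, CHI, MIA, 1300, DEN), (BOS, CHI, MIA, 1300, LAX), (BOS, CHI, MIA, 1300, LHR), (BOS, CHI, ORD, 210, DEN), (BOS, CHI, ORD, 210, JFK), (IAD, ATL, DEN, 8010, SFO), (JFK, MIA, IAD, 9740, ATL), (JFK, MIA, IAD, 9740, LHR), (NRT, SEA, ORD, 8660, DEN), (NRT, SEA, ORD, 8660, JFK), (SFO, MIA, IAD, 7900, ATL), (SFO, MIA, IAD, 7900, LHR)}.
Selection dist < 8033: {(BOS, CHI, MIA, 1300, DEN), (BOS, CHI, MIA, 1300, LAX), (BOS, CHI, MIA, 1300, LHR), (BOS, CHI, ORD, 210, DEN), (BOS, CHI, ORD, 210, JFK), (IAD, ATL, DEN, 8010, SFO), (SFO, MIA, IAD, 7900, ATL), (SFO, MIA, IAD, 7900, LHR)}
Keep only column(s) dist, city, code (4 duplicate(s) eliminated): {(1300, CHI, MIA), (210, CHI, ORD), (7900, MIA, IAD), (8010, ATL, DEN)}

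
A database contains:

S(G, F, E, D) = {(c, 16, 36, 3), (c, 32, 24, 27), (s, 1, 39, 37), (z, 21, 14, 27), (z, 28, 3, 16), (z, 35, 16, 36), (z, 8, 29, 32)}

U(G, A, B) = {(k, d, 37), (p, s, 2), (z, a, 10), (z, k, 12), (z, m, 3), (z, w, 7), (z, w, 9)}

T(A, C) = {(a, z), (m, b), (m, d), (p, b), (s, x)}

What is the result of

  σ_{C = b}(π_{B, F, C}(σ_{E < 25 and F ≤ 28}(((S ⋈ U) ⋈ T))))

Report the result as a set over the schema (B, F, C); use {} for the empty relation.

{(3, 21, b), (3, 28, b)}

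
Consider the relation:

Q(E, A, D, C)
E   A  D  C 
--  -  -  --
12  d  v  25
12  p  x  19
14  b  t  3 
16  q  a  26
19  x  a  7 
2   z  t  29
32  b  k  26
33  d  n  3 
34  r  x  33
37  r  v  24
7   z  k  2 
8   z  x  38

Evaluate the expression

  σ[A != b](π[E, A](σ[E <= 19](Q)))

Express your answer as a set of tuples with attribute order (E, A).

{(12, d), (12, p), (16, q), (19, x), (2, z), (7, z), (8, z)}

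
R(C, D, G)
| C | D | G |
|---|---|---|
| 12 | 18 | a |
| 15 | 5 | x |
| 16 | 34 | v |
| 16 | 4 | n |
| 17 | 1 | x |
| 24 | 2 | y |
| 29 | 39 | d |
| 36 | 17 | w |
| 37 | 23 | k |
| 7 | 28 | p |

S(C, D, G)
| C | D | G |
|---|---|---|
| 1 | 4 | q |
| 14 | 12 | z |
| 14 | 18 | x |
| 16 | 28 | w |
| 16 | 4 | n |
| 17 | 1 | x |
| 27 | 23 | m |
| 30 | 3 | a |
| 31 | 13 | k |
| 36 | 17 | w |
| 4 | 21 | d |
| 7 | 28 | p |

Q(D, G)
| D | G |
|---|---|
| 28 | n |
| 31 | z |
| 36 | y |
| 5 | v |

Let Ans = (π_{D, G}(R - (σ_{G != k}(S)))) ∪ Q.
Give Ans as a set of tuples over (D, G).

{(18, a), (2, y), (23, k), (28, n), (31, z), (34, v), (36, y), (39, d), (5, v), (5, x)}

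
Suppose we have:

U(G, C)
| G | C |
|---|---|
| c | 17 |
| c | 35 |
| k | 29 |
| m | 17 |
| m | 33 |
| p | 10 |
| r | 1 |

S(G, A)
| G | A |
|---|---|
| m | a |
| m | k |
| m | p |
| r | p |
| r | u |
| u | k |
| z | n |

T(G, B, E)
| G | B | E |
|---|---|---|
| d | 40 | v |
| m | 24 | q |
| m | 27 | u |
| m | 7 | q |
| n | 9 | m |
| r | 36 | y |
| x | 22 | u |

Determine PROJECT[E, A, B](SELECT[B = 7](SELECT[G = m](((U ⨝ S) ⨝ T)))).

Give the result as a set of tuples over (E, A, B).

{(q, a, 7), (q, k, 7), (q, p, 7)}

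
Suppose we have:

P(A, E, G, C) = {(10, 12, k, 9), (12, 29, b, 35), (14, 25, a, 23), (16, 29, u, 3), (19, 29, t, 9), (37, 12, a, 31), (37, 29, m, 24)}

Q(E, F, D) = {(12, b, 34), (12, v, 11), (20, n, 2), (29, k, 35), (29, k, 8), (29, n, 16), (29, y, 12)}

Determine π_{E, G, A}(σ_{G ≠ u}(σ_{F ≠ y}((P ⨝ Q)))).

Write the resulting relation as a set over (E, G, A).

Joining P and Q on E yields {(10, 12, k, 9, b, 34), (10, 12, k, 9, v, 11), (12, 29, b, 35, k, 35), (12, 29, b, 35, k, 8), (12, 29, b, 35, n, 16), (12, 29, b, 35, y, 12), (16, 29, u, 3, k, 35), (16, 29, u, 3, k, 8), (16, 29, u, 3, n, 16), (16, 29, u, 3, y, 12), (19, 29, t, 9, k, 35), (19, 29, t, 9, k, 8), (19, 29, t, 9, n, 16), (19, 29, t, 9, y, 12), (37, 12, a, 31, b, 34), (37, 12, a, 31, v, 11), (37, 29, m, 24, k, 35), (37, 29, m, 24, k, 8), (37, 29, m, 24, n, 16), (37, 29, m, 24, y, 12)}.
Apply σ_{F ≠ y}; surviving tuples: {(10, 12, k, 9, b, 34), (10, 12, k, 9, v, 11), (12, 29, b, 35, k, 35), (12, 29, b, 35, k, 8), (12, 29, b, 35, n, 16), (16, 29, u, 3, k, 35), (16, 29, u, 3, k, 8), (16, 29, u, 3, n, 16), (19, 29, t, 9, k, 35), (19, 29, t, 9, k, 8), (19, 29, t, 9, n, 16), (37, 12, a, 31, b, 34), (37, 12, a, 31, v, 11), (37, 29, m, 24, k, 35), (37, 29, m, 24, k, 8), (37, 29, m, 24, n, 16)}
Apply σ_{G ≠ u}; surviving tuples: {(10, 12, k, 9, b, 34), (10, 12, k, 9, v, 11), (12, 29, b, 35, k, 35), (12, 29, b, 35, k, 8), (12, 29, b, 35, n, 16), (19, 29, t, 9, k, 35), (19, 29, t, 9, k, 8), (19, 29, t, 9, n, 16), (37, 12, a, 31, b, 34), (37, 12, a, 31, v, 11), (37, 29, m, 24, k, 35), (37, 29, m, 24, k, 8), (37, 29, m, 24, n, 16)}
Projecting to E, G, A (8 duplicate(s) eliminated): {(12, a, 37), (12, k, 10), (29, b, 12), (29, m, 37), (29, t, 19)}

{(12, a, 37), (12, k, 10), (29, b, 12), (29, m, 37), (29, t, 19)}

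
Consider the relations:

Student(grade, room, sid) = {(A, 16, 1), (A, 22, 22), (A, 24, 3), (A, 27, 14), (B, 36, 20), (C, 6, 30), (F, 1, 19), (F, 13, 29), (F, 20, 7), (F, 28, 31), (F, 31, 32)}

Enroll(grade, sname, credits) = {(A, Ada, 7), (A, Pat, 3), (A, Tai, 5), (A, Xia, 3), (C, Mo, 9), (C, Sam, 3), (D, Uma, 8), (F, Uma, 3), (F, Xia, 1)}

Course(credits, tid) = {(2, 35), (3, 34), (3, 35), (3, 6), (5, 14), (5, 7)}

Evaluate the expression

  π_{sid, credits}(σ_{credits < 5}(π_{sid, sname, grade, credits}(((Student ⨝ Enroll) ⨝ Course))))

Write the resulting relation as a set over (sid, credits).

{(1, 3), (14, 3), (19, 3), (22, 3), (29, 3), (3, 3), (30, 3), (31, 3), (32, 3), (7, 3)}

Natural join on grade: {(A, 16, 1, Ada, 7), (A, 16, 1, Pat, 3), (A, 16, 1, Tai, 5), (A, 16, 1, Xia, 3), (A, 22, 22, Ada, 7), (A, 22, 22, Pat, 3), (A, 22, 22, Tai, 5), (A, 22, 22, Xia, 3), (A, 24, 3, Ada, 7), (A, 24, 3, Pat, 3), (A, 24, 3, Tai, 5), (A, 24, 3, Xia, 3), (A, 27, 14, Ada, 7), (A, 27, 14, Pat, 3), (A, 27, 14, Tai, 5), (A, 27, 14, Xia, 3), (C, 6, 30, Mo, 9), (C, 6, 30, Sam, 3), (F, 1, 19, Uma, 3), (F, 1, 19, Xia, 1), (F, 13, 29, Uma, 3), (F, 13, 29, Xia, 1), (F, 20, 7, Uma, 3), (F, 20, 7, Xia, 1), (F, 28, 31, Uma, 3), (F, 28, 31, Xia, 1), (F, 31, 32, Uma, 3), (F, 31, 32, Xia, 1)}
Natural join on credits: {(A, 16, 1, Pat, 3, 34), (A, 16, 1, Pat, 3, 35), (A, 16, 1, Pat, 3, 6), (A, 16, 1, Tai, 5, 14), (A, 16, 1, Tai, 5, 7), (A, 16, 1, Xia, 3, 34), (A, 16, 1, Xia, 3, 35), (A, 16, 1, Xia, 3, 6), (A, 22, 22, Pat, 3, 34), (A, 22, 22, Pat, 3, 35), (A, 22, 22, Pat, 3, 6), (A, 22, 22, Tai, 5, 14), (A, 22, 22, Tai, 5, 7), (A, 22, 22, Xia, 3, 34), (A, 22, 22, Xia, 3, 35), (A, 22, 22, Xia, 3, 6), (A, 24, 3, Pat, 3, 34), (A, 24, 3, Pat, 3, 35), (A, 24, 3, Pat, 3, 6), (A, 24, 3, Tai, 5, 14), (A, 24, 3, Tai, 5, 7), (A, 24, 3, Xia, 3, 34), (A, 24, 3, Xia, 3, 35), (A, 24, 3, Xia, 3, 6), (A, 27, 14, Pat, 3, 34), (A, 27, 14, Pat, 3, 35), (A, 27, 14, Pat, 3, 6), (A, 27, 14, Tai, 5, 14), (A, 27, 14, Tai, 5, 7), (A, 27, 14, Xia, 3, 34), (A, 27, 14, Xia, 3, 35), (A, 27, 14, Xia, 3, 6), (C, 6, 30, Sam, 3, 34), (C, 6, 30, Sam, 3, 35), (C, 6, 30, Sam, 3, 6), (F, 1, 19, Uma, 3, 34), (F, 1, 19, Uma, 3, 35), (F, 1, 19, Uma, 3, 6), (F, 13, 29, Uma, 3, 34), (F, 13, 29, Uma, 3, 35), (F, 13, 29, Uma, 3, 6), (F, 20, 7, Uma, 3, 34), (F, 20, 7, Uma, 3, 35), (F, 20, 7, Uma, 3, 6), (F, 28, 31, Uma, 3, 34), (F, 28, 31, Uma, 3, 35), (F, 28, 31, Uma, 3, 6), (F, 31, 32, Uma, 3, 34), (F, 31, 32, Uma, 3, 35), (F, 31, 32, Uma, 3, 6)}
π[sid, sname, grade, credits]: project onto (sid, sname, grade, credits) (32 duplicate(s) eliminated) → {(1, Pat, A, 3), (1, Tai, A, 5), (1, Xia, A, 3), (14, Pat, A, 3), (14, Tai, A, 5), (14, Xia, A, 3), (19, Uma, F, 3), (22, Pat, A, 3), (22, Tai, A, 5), (22, Xia, A, 3), (29, Uma, F, 3), (3, Pat, A, 3), (3, Tai, A, 5), (3, Xia, A, 3), (30, Sam, C, 3), (31, Uma, F, 3), (32, Uma, F, 3), (7, Uma, F, 3)}
σ[credits < 5]: keep tuples satisfying credits < 5 → {(1, Pat, A, 3), (1, Xia, A, 3), (14, Pat, A, 3), (14, Xia, A, 3), (19, Uma, F, 3), (22, Pat, A, 3), (22, Xia, A, 3), (29, Uma, F, 3), (3, Pat, A, 3), (3, Xia, A, 3), (30, Sam, C, 3), (31, Uma, F, 3), (32, Uma, F, 3), (7, Uma, F, 3)}
π[sid, credits]: project onto (sid, credits) (4 duplicate(s) eliminated) → {(1, 3), (14, 3), (19, 3), (22, 3), (29, 3), (3, 3), (30, 3), (31, 3), (32, 3), (7, 3)}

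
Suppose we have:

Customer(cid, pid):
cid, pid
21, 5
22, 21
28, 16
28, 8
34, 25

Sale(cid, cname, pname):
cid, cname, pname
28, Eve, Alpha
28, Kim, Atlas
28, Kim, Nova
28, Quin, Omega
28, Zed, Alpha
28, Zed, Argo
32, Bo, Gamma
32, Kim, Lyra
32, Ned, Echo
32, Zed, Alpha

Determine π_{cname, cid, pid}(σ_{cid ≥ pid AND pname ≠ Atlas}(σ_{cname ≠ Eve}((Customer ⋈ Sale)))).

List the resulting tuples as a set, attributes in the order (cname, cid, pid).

{(Kim, 28, 16), (Kim, 28, 8), (Quin, 28, 16), (Quin, 28, 8), (Zed, 28, 16), (Zed, 28, 8)}

Joining Customer and Sale on cid yields {(28, 16, Eve, Alpha), (28, 16, Kim, Atlas), (28, 16, Kim, Nova), (28, 16, Quin, Omega), (28, 16, Zed, Alpha), (28, 16, Zed, Argo), (28, 8, Eve, Alpha), (28, 8, Kim, Atlas), (28, 8, Kim, Nova), (28, 8, Quin, Omega), (28, 8, Zed, Alpha), (28, 8, Zed, Argo)}.
Apply σ_{cname ≠ Eve}; surviving tuples: {(28, 16, Kim, Atlas), (28, 16, Kim, Nova), (28, 16, Quin, Omega), (28, 16, Zed, Alpha), (28, 16, Zed, Argo), (28, 8, Kim, Atlas), (28, 8, Kim, Nova), (28, 8, Quin, Omega), (28, 8, Zed, Alpha), (28, 8, Zed, Argo)}
Apply σ_{cid ≥ pid AND pname ≠ Atlas}; surviving tuples: {(28, 16, Kim, Nova), (28, 16, Quin, Omega), (28, 16, Zed, Alpha), (28, 16, Zed, Argo), (28, 8, Kim, Nova), (28, 8, Quin, Omega), (28, 8, Zed, Alpha), (28, 8, Zed, Argo)}
π_{cname, cid, pid} gives {(Kim, 28, 16), (Kim, 28, 8), (Quin, 28, 16), (Quin, 28, 8), (Zed, 28, 16), (Zed, 28, 8)} (2 duplicate(s) eliminated).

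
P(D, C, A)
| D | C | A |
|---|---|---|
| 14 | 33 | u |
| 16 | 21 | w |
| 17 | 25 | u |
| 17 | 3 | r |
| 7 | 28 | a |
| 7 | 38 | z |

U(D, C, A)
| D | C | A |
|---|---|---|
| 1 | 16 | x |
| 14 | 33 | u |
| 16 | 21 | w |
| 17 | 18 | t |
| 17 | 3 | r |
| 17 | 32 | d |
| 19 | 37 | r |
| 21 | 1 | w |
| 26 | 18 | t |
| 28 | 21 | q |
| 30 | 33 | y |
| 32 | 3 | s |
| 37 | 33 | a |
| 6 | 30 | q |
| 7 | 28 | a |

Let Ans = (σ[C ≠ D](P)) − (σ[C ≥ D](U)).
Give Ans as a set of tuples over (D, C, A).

{(17, 25, u), (17, 3, r), (7, 38, z)}

σ[C ≠ D]: keep tuples satisfying C ≠ D → {(14, 33, u), (16, 21, w), (17, 25, u), (17, 3, r), (7, 28, a), (7, 38, z)}
σ[C ≥ D]: keep tuples satisfying C ≥ D → {(1, 16, x), (14, 33, u), (16, 21, w), (17, 18, t), (17, 32, d), (19, 37, r), (30, 33, y), (6, 30, q), (7, 28, a)}
Difference: {(14, 33, u), (16, 21, w), (17, 25, u), (17, 3, r), (7, 28, a), (7, 38, z)} with {(1, 16, x), (14, 33, u), (16, 21, w), (17, 18, t), (17, 32, d), (19, 37, r), (30, 33, y), (6, 30, q), (7, 28, a)} → {(17, 25, u), (17, 3, r), (7, 38, z)}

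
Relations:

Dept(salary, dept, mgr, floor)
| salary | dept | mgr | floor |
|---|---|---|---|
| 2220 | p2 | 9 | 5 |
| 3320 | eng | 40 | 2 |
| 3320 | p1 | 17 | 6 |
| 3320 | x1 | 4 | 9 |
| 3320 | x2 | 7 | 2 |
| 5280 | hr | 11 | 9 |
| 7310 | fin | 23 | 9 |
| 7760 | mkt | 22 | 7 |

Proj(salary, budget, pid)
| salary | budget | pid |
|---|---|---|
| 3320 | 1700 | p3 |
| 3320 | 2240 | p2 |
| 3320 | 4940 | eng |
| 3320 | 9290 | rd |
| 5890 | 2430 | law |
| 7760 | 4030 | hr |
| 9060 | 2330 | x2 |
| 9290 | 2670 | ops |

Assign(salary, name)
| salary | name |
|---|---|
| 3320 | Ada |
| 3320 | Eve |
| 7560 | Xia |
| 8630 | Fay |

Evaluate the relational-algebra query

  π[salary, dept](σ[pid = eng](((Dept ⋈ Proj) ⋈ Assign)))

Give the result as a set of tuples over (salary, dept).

{(3320, eng), (3320, p1), (3320, x1), (3320, x2)}

Dept ⋈ Proj (natural join on salary): {(3320, eng, 40, 2, 1700, p3), (3320, eng, 40, 2, 2240, p2), (3320, eng, 40, 2, 4940, eng), (3320, eng, 40, 2, 9290, rd), (3320, p1, 17, 6, 1700, p3), (3320, p1, 17, 6, 2240, p2), (3320, p1, 17, 6, 4940, eng), (3320, p1, 17, 6, 9290, rd), (3320, x1, 4, 9, 1700, p3), (3320, x1, 4, 9, 2240, p2), (3320, x1, 4, 9, 4940, eng), (3320, x1, 4, 9, 9290, rd), (3320, x2, 7, 2, 1700, p3), (3320, x2, 7, 2, 2240, p2), (3320, x2, 7, 2, 4940, eng), (3320, x2, 7, 2, 9290, rd), (7760, mkt, 22, 7, 4030, hr)}
(Dept ⋈ Proj) ⋈ Assign (natural join on salary): {(3320, eng, 40, 2, 1700, p3, Ada), (3320, eng, 40, 2, 1700, p3, Eve), (3320, eng, 40, 2, 2240, p2, Ada), (3320, eng, 40, 2, 2240, p2, Eve), (3320, eng, 40, 2, 4940, eng, Ada), (3320, eng, 40, 2, 4940, eng, Eve), (3320, eng, 40, 2, 9290, rd, Ada), (3320, eng, 40, 2, 9290, rd, Eve), (3320, p1, 17, 6, 1700, p3, Ada), (3320, p1, 17, 6, 1700, p3, Eve), (3320, p1, 17, 6, 2240, p2, Ada), (3320, p1, 17, 6, 2240, p2, Eve), (3320, p1, 17, 6, 4940, eng, Ada), (3320, p1, 17, 6, 4940, eng, Eve), (3320, p1, 17, 6, 9290, rd, Ada), (3320, p1, 17, 6, 9290, rd, Eve), (3320, x1, 4, 9, 1700, p3, Ada), (3320, x1, 4, 9, 1700, p3, Eve), (3320, x1, 4, 9, 2240, p2, Ada), (3320, x1, 4, 9, 2240, p2, Eve), (3320, x1, 4, 9, 4940, eng, Ada), (3320, x1, 4, 9, 4940, eng, Eve), (3320, x1, 4, 9, 9290, rd, Ada), (3320, x1, 4, 9, 9290, rd, Eve), (3320, x2, 7, 2, 1700, p3, Ada), (3320, x2, 7, 2, 1700, p3, Eve), (3320, x2, 7, 2, 2240, p2, Ada), (3320, x2, 7, 2, 2240, p2, Eve), (3320, x2, 7, 2, 4940, eng, Ada), (3320, x2, 7, 2, 4940, eng, Eve), (3320, x2, 7, 2, 9290, rd, Ada), (3320, x2, 7, 2, 9290, rd, Eve)}
Apply σ_{pid = eng}; surviving tuples: {(3320, eng, 40, 2, 4940, eng, Ada), (3320, eng, 40, 2, 4940, eng, Eve), (3320, p1, 17, 6, 4940, eng, Ada), (3320, p1, 17, 6, 4940, eng, Eve), (3320, x1, 4, 9, 4940, eng, Ada), (3320, x1, 4, 9, 4940, eng, Eve), (3320, x2, 7, 2, 4940, eng, Ada), (3320, x2, 7, 2, 4940, eng, Eve)}
Keep only column(s) salary, dept (4 duplicate(s) eliminated): {(3320, eng), (3320, p1), (3320, x1), (3320, x2)}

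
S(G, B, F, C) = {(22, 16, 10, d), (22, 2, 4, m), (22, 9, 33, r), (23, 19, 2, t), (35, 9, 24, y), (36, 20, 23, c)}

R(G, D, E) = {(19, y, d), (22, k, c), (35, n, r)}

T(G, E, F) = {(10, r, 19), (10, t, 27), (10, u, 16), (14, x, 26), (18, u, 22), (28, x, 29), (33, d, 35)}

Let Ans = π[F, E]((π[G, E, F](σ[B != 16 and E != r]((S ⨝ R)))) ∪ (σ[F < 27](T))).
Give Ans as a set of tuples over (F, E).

Joining S and R on G yields {(22, 16, 10, d, k, c), (22, 2, 4, m, k, c), (22, 9, 33, r, k, c), (35, 9, 24, y, n, r)}.
σ[B != 16 and E != r]: keep tuples satisfying B != 16 and E != r → {(22, 2, 4, m, k, c), (22, 9, 33, r, k, c)}
Keep only column(s) G, E, F: {(22, c, 33), (22, c, 4)}
σ[F < 27]: keep tuples satisfying F < 27 → {(10, r, 19), (10, u, 16), (14, x, 26), (18, u, 22)}
Set union of the two operands is {(10, r, 19), (10, u, 16), (14, x, 26), (18, u, 22), (22, c, 33), (22, c, 4)}.
Keep only column(s) F, E: {(16, u), (19, r), (22, u), (26, x), (33, c), (4, c)}

{(16, u), (19, r), (22, u), (26, x), (33, c), (4, c)}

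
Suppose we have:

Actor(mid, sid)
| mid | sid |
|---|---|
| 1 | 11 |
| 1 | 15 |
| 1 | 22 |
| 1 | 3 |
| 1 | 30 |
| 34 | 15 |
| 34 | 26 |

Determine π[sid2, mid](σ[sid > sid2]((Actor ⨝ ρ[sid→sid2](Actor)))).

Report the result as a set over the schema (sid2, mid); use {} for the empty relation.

{(11, 1), (15, 1), (15, 34), (22, 1), (3, 1)}

ρ[sid→sid2]: schema becomes (mid, sid2); tuples unchanged.
Joining Actor and ρ[sid→sid2](Actor) on mid yields {(1, 11, 11), (1, 11, 15), (1, 11, 22), (1, 11, 3), (1, 11, 30), (1, 15, 11), (1, 15, 15), (1, 15, 22), (1, 15, 3), (1, 15, 30), (1, 22, 11), (1, 22, 15), (1, 22, 22), (1, 22, 3), (1, 22, 30), (1, 3, 11), (1, 3, 15), (1, 3, 22), (1, 3, 3), (1, 3, 30), (1, 30, 11), (1, 30, 15), (1, 30, 22), (1, 30, 3), (1, 30, 30), (34, 15, 15), (34, 15, 26), (34, 26, 15), (34, 26, 26)}.
Filtering on sid > sid2 leaves {(1, 11, 3), (1, 15, 11), (1, 15, 3), (1, 22, 11), (1, 22, 15), (1, 22, 3), (1, 30, 11), (1, 30, 15), (1, 30, 22), (1, 30, 3), (34, 26, 15)}.
π_{sid2, mid} gives {(11, 1), (15, 1), (15, 34), (22, 1), (3, 1)} (6 duplicate(s) eliminated).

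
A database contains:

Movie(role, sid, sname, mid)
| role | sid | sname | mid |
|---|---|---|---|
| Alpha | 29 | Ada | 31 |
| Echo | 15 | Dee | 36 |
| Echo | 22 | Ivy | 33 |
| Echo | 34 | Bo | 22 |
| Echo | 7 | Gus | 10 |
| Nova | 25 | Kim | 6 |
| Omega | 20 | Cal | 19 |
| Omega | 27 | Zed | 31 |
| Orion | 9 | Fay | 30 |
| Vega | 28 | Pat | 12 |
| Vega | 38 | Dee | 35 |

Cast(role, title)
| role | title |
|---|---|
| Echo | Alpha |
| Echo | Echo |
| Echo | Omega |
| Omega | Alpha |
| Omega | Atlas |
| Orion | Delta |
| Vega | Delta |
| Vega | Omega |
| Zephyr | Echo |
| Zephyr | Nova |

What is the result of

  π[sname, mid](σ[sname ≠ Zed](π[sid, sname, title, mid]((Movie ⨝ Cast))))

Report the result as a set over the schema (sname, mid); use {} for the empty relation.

Joining Movie and Cast on role yields {(Echo, 15, Dee, 36, Alpha), (Echo, 15, Dee, 36, Echo), (Echo, 15, Dee, 36, Omega), (Echo, 22, Ivy, 33, Alpha), (Echo, 22, Ivy, 33, Echo), (Echo, 22, Ivy, 33, Omega), (Echo, 34, Bo, 22, Alpha), (Echo, 34, Bo, 22, Echo), (Echo, 34, Bo, 22, Omega), (Echo, 7, Gus, 10, Alpha), (Echo, 7, Gus, 10, Echo), (Echo, 7, Gus, 10, Omega), (Omega, 20, Cal, 19, Alpha), (Omega, 20, Cal, 19, Atlas), (Omega, 27, Zed, 31, Alpha), (Omega, 27, Zed, 31, Atlas), (Orion, 9, Fay, 30, Delta), (Vega, 28, Pat, 12, Delta), (Vega, 28, Pat, 12, Omega), (Vega, 38, Dee, 35, Delta), (Vega, 38, Dee, 35, Omega)}.
π_{sid, sname, title, mid} gives {(15, Dee, Alpha, 36), (15, Dee, Echo, 36), (15, Dee, Omega, 36), (20, Cal, Alpha, 19), (20, Cal, Atlas, 19), (22, Ivy, Alpha, 33), (22, Ivy, Echo, 33), (22, Ivy, Omega, 33), (27, Zed, Alpha, 31), (27, Zed, Atlas, 31), (28, Pat, Delta, 12), (28, Pat, Omega, 12), (34, Bo, Alpha, 22), (34, Bo, Echo, 22), (34, Bo, Omega, 22), (38, Dee, Delta, 35), (38, Dee, Omega, 35), (7, Gus, Alpha, 10), (7, Gus, Echo, 10), (7, Gus, Omega, 10), (9, Fay, Delta, 30)}.
σ[sname ≠ Zed]: keep tuples satisfying sname ≠ Zed → {(15, Dee, Alpha, 36), (15, Dee, Echo, 36), (15, Dee, Omega, 36), (20, Cal, Alpha, 19), (20, Cal, Atlas, 19), (22, Ivy, Alpha, 33), (22, Ivy, Echo, 33), (22, Ivy, Omega, 33), (28, Pat, Delta, 12), (28, Pat, Omega, 12), (34, Bo, Alpha, 22), (34, Bo, Echo, 22), (34, Bo, Omega, 22), (38, Dee, Delta, 35), (38, Dee, Omega, 35), (7, Gus, Alpha, 10), (7, Gus, Echo, 10), (7, Gus, Omega, 10), (9, Fay, Delta, 30)}
π_{sname, mid} gives {(Bo, 22), (Cal, 19), (Dee, 35), (Dee, 36), (Fay, 30), (Gus, 10), (Ivy, 33), (Pat, 12)} (11 duplicate(s) eliminated).

{(Bo, 22), (Cal, 19), (Dee, 35), (Dee, 36), (Fay, 30), (Gus, 10), (Ivy, 33), (Pat, 12)}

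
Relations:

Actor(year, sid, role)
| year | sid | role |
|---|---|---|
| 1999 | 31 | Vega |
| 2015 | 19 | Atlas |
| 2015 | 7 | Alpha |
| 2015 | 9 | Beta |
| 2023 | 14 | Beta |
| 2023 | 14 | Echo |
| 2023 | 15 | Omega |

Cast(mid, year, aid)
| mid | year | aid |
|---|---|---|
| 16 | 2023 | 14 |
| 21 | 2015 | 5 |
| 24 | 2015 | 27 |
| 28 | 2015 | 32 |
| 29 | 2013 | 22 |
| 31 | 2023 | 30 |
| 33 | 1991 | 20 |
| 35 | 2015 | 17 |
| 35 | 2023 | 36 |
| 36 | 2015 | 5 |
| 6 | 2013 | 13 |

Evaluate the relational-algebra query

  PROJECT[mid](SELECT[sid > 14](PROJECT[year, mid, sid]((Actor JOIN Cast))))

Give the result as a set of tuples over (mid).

{16, 21, 24, 28, 31, 35, 36}

Actor ⋈ Cast (natural join on year): {(2015, 19, Atlas, 21, 5), (2015, 19, Atlas, 24, 27), (2015, 19, Atlas, 28, 32), (2015, 19, Atlas, 35, 17), (2015, 19, Atlas, 36, 5), (2015, 7, Alpha, 21, 5), (2015, 7, Alpha, 24, 27), (2015, 7, Alpha, 28, 32), (2015, 7, Alpha, 35, 17), (2015, 7, Alpha, 36, 5), (2015, 9, Beta, 21, 5), (2015, 9, Beta, 24, 27), (2015, 9, Beta, 28, 32), (2015, 9, Beta, 35, 17), (2015, 9, Beta, 36, 5), (2023, 14, Beta, 16, 14), (2023, 14, Beta, 31, 30), (2023, 14, Beta, 35, 36), (2023, 14, Echo, 16, 14), (2023, 14, Echo, 31, 30), (2023, 14, Echo, 35, 36), (2023, 15, Omega, 16, 14), (2023, 15, Omega, 31, 30), (2023, 15, Omega, 35, 36)}
π[year, mid, sid]: project onto (year, mid, sid) (3 duplicate(s) eliminated) → {(2015, 21, 19), (2015, 21, 7), (2015, 21, 9), (2015, 24, 19), (2015, 24, 7), (2015, 24, 9), (2015, 28, 19), (2015, 28, 7), (2015, 28, 9), (2015, 35, 19), (2015, 35, 7), (2015, 35, 9), (2015, 36, 19), (2015, 36, 7), (2015, 36, 9), (2023, 16, 14), (2023, 16, 15), (2023, 31, 14), (2023, 31, 15), (2023, 35, 14), (2023, 35, 15)}
Filtering on sid > 14 leaves {(2015, 21, 19), (2015, 24, 19), (2015, 28, 19), (2015, 35, 19), (2015, 36, 19), (2023, 16, 15), (2023, 31, 15), (2023, 35, 15)}.
π[mid]: project onto (mid) (1 duplicate(s) eliminated) → {16, 21, 24, 28, 31, 35, 36}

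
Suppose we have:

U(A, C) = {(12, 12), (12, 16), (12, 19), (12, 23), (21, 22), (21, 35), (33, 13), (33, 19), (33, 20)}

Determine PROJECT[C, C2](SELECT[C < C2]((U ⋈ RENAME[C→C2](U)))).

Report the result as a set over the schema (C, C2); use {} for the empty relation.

ρ[C→C2]: schema becomes (A, C2); tuples unchanged.
Natural join on A: {(12, 12, 12), (12, 12, 16), (12, 12, 19), (12, 12, 23), (12, 16, 12), (12, 16, 16), (12, 16, 19), (12, 16, 23), (12, 19, 12), (12, 19, 16), (12, 19, 19), (12, 19, 23), (12, 23, 12), (12, 23, 16), (12, 23, 19), (12, 23, 23), (21, 22, 22), (21, 22, 35), (21, 35, 22), (21, 35, 35), (33, 13, 13), (33, 13, 19), (33, 13, 20), (33, 19, 13), (33, 19, 19), (33, 19, 20), (33, 20, 13), (33, 20, 19), (33, 20, 20)}
Selection C < C2: {(12, 12, 16), (12, 12, 19), (12, 12, 23), (12, 16, 19), (12, 16, 23), (12, 19, 23), (21, 22, 35), (33, 13, 19), (33, 13, 20), (33, 19, 20)}
Keep only column(s) C, C2: {(12, 16), (12, 19), (12, 23), (13, 19), (13, 20), (16, 19), (16, 23), (19, 20), (19, 23), (22, 35)}

{(12, 16), (12, 19), (12, 23), (13, 19), (13, 20), (16, 19), (16, 23), (19, 20), (19, 23), (22, 35)}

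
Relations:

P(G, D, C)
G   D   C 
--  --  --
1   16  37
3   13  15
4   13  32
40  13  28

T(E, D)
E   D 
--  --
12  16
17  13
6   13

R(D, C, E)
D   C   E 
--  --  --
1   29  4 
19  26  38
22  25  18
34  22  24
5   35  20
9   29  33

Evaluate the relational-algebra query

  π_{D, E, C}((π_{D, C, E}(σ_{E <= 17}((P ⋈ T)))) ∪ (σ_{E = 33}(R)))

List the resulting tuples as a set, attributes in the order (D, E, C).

{(13, 17, 15), (13, 17, 28), (13, 17, 32), (13, 6, 15), (13, 6, 28), (13, 6, 32), (16, 12, 37), (9, 33, 29)}

Joining P and T on D yields {(1, 16, 37, 12), (3, 13, 15, 17), (3, 13, 15, 6), (4, 13, 32, 17), (4, 13, 32, 6), (40, 13, 28, 17), (40, 13, 28, 6)}.
σ[E <= 17]: keep tuples satisfying E <= 17 → {(1, 16, 37, 12), (3, 13, 15, 17), (3, 13, 15, 6), (4, 13, 32, 17), (4, 13, 32, 6), (40, 13, 28, 17), (40, 13, 28, 6)}
π_{D, C, E} gives {(13, 15, 17), (13, 15, 6), (13, 28, 17), (13, 28, 6), (13, 32, 17), (13, 32, 6), (16, 37, 12)}.
σ[E = 33]: keep tuples satisfying E = 33 → {(9, 29, 33)}
Set union of the two operands is {(13, 15, 17), (13, 15, 6), (13, 28, 17), (13, 28, 6), (13, 32, 17), (13, 32, 6), (16, 37, 12), (9, 29, 33)}.
π_{D, E, C} gives {(13, 17, 15), (13, 17, 28), (13, 17, 32), (13, 6, 15), (13, 6, 28), (13, 6, 32), (16, 12, 37), (9, 33, 29)}.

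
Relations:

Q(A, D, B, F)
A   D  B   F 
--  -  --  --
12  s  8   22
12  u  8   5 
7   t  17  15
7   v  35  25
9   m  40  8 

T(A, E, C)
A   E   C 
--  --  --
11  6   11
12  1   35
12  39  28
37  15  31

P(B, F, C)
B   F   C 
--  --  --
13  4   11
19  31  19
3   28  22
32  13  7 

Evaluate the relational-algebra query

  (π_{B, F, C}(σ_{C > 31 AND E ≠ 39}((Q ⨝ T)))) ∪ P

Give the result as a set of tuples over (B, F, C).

{(13, 4, 11), (19, 31, 19), (3, 28, 22), (32, 13, 7), (8, 22, 35), (8, 5, 35)}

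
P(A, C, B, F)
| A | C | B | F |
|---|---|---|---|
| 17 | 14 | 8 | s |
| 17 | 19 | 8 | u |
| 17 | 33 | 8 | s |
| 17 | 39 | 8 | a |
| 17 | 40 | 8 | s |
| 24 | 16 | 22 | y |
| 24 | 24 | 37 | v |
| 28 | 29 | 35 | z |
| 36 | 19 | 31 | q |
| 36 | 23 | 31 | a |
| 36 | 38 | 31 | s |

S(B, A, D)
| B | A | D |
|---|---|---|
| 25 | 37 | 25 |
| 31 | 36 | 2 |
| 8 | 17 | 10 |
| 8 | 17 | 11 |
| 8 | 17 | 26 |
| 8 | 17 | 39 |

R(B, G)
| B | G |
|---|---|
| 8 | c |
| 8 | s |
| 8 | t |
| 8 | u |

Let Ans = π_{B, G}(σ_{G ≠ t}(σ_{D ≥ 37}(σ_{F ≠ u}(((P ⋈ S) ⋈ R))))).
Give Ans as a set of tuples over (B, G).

{(8, c), (8, s), (8, u)}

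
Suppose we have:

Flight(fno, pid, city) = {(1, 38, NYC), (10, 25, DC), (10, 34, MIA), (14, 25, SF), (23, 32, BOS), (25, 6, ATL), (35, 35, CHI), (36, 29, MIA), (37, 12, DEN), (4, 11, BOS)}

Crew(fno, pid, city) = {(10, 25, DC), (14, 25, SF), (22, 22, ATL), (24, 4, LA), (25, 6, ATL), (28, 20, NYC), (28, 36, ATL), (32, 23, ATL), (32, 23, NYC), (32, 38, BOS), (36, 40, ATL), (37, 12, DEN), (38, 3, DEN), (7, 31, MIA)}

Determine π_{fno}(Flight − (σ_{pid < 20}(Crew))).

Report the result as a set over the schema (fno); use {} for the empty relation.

{1, 10, 14, 23, 35, 36, 4}

Filtering on pid < 20 leaves {(24, 4, LA), (25, 6, ATL), (37, 12, DEN), (38, 3, DEN)}.
Difference: {(1, 38, NYC), (10, 25, DC), (10, 34, MIA), (14, 25, SF), (23, 32, BOS), (25, 6, ATL), (35, 35, CHI), (36, 29, MIA), (37, 12, DEN), (4, 11, BOS)} with {(24, 4, LA), (25, 6, ATL), (37, 12, DEN), (38, 3, DEN)} → {(1, 38, NYC), (10, 25, DC), (10, 34, MIA), (14, 25, SF), (23, 32, BOS), (35, 35, CHI), (36, 29, MIA), (4, 11, BOS)}
π_{fno} gives {1, 10, 14, 23, 35, 36, 4} (1 duplicate(s) eliminated).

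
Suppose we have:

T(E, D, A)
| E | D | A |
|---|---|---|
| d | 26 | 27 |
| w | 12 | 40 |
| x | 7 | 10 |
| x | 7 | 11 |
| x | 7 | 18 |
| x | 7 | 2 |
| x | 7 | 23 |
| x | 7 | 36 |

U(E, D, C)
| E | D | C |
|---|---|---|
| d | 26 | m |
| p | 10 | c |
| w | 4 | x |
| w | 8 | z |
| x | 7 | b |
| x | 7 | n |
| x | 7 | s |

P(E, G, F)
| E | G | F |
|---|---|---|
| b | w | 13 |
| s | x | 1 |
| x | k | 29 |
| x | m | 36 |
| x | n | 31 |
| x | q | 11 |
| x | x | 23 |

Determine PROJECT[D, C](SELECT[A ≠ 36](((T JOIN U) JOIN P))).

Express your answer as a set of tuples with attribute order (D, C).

Joining T and U on E, D yields {(d, 26, 27, m), (x, 7, 10, b), (x, 7, 10, n), (x, 7, 10, s), (x, 7, 11, b), (x, 7, 11, n), (x, 7, 11, s), (x, 7, 18, b), (x, 7, 18, n), (x, 7, 18, s), (x, 7, 2, b), (x, 7, 2, n), (x, 7, 2, s), (x, 7, 23, b), (x, 7, 23, n), (x, 7, 23, s), (x, 7, 36, b), (x, 7, 36, n), (x, 7, 36, s)}.
Joining (T JOIN U) and P on E yields {(x, 7, 10, b, k, 29), (x, 7, 10, b, m, 36), (x, 7, 10, b, n, 31), (x, 7, 10, b, q, 11), (x, 7, 10, b, x, 23), (x, 7, 10, n, k, 29), (x, 7, 10, n, m, 36), (x, 7, 10, n, n, 31), (x, 7, 10, n, q, 11), (x, 7, 10, n, x, 23), (x, 7, 10, s, k, 29), (x, 7, 10, s, m, 36), (x, 7, 10, s, n, 31), (x, 7, 10, s, q, 11), (x, 7, 10, s, x, 23), (x, 7, 11, b, k, 29), (x, 7, 11, b, m, 36), (x, 7, 11, b, n, 31), (x, 7, 11, b, q, 11), (x, 7, 11, b, x, 23), (x, 7, 11, n, k, 29), (x, 7, 11, n, m, 36), (x, 7, 11, n, n, 31), (x, 7, 11, n, q, 11), (x, 7, 11, n, x, 23), (x, 7, 11, s, k, 29), (x, 7, 11, s, m, 36), (x, 7, 11, s, n, 31), (x, 7, 11, s, q, 11), (x, 7, 11, s, x, 23), (x, 7, 18, b, k, 29), (x, 7, 18, b, m, 36), (x, 7, 18, b, n, 31), (x, 7, 18, b, q, 11), (x, 7, 18, b, x, 23), (x, 7, 18, n, k, 29), (x, 7, 18, n, m, 36), (x, 7, 18, n, n, 31), (x, 7, 18, n, q, 11), (x, 7, 18, n, x, 23), (x, 7, 18, s, k, 29), (x, 7, 18, s, m, 36), (x, 7, 18, s, n, 31), (x, 7, 18, s, q, 11), (x, 7, 18, s, x, 23), (x, 7, 2, b, k, 29), (x, 7, 2, b, m, 36), (x, 7, 2, b, n, 31), (x, 7, 2, b, q, 11), (x, 7, 2, b, x, 23), (x, 7, 2, n, k, 29), (x, 7, 2, n, m, 36), (x, 7, 2, n, n, 31), (x, 7, 2, n, q, 11), (x, 7, 2, n, x, 23), (x, 7, 2, s, k, 29), (x, 7, 2, s, m, 36), (x, 7, 2, s, n, 31), (x, 7, 2, s, q, 11), (x, 7, 2, s, x, 23), (x, 7, 23, b, k, 29), (x, 7, 23, b, m, 36), (x, 7, 23, b, n, 31), (x, 7, 23, b, q, 11), (x, 7, 23, b, x, 23), (x, 7, 23, n, k, 29), (x, 7, 23, n, m, 36), (x, 7, 23, n, n, 31), (x, 7, 23, n, q, 11), (x, 7, 23, n, x, 23), (x, 7, 23, s, k, 29), (x, 7, 23, s, m, 36), (x, 7, 23, s, n, 31), (x, 7, 23, s, q, 11), (x, 7, 23, s, x, 23), (x, 7, 36, b, k, 29), (x, 7, 36, b, m, 36), (x, 7, 36, b, n, 31), (x, 7, 36, b, q, 11), (x, 7, 36, b, x, 23), (x, 7, 36, n, k, 29), (x, 7, 36, n, m, 36), (x, 7, 36, n, n, 31), (x, 7, 36, n, q, 11), (x, 7, 36, n, x, 23), (x, 7, 36, s, k, 29), (x, 7, 36, s, m, 36), (x, 7, 36, s, n, 31), (x, 7, 36, s, q, 11), (x, 7, 36, s, x, 23)}.
Apply σ_{A ≠ 36}; surviving tuples: {(x, 7, 10, b, k, 29), (x, 7, 10, b, m, 36), (x, 7, 10, b, n, 31), (x, 7, 10, b, q, 11), (x, 7, 10, b, x, 23), (x, 7, 10, n, k, 29), (x, 7, 10, n, m, 36), (x, 7, 10, n, n, 31), (x, 7, 10, n, q, 11), (x, 7, 10, n, x, 23), (x, 7, 10, s, k, 29), (x, 7, 10, s, m, 36), (x, 7, 10, s, n, 31), (x, 7, 10, s, q, 11), (x, 7, 10, s, x, 23), (x, 7, 11, b, k, 29), (x, 7, 11, b, m, 36), (x, 7, 11, b, n, 31), (x, 7, 11, b, q, 11), (x, 7, 11, b, x, 23), (x, 7, 11, n, k, 29), (x, 7, 11, n, m, 36), (x, 7, 11, n, n, 31), (x, 7, 11, n, q, 11), (x, 7, 11, n, x, 23), (x, 7, 11, s, k, 29), (x, 7, 11, s, m, 36), (x, 7, 11, s, n, 31), (x, 7, 11, s, q, 11), (x, 7, 11, s, x, 23), (x, 7, 18, b, k, 29), (x, 7, 18, b, m, 36), (x, 7, 18, b, n, 31), (x, 7, 18, b, q, 11), (x, 7, 18, b, x, 23), (x, 7, 18, n, k, 29), (x, 7, 18, n, m, 36), (x, 7, 18, n, n, 31), (x, 7, 18, n, q, 11), (x, 7, 18, n, x, 23), (x, 7, 18, s, k, 29), (x, 7, 18, s, m, 36), (x, 7, 18, s, n, 31), (x, 7, 18, s, q, 11), (x, 7, 18, s, x, 23), (x, 7, 2, b, k, 29), (x, 7, 2, b, m, 36), (x, 7, 2, b, n, 31), (x, 7, 2, b, q, 11), (x, 7, 2, b, x, 23), (x, 7, 2, n, k, 29), (x, 7, 2, n, m, 36), (x, 7, 2, n, n, 31), (x, 7, 2, n, q, 11), (x, 7, 2, n, x, 23), (x, 7, 2, s, k, 29), (x, 7, 2, s, m, 36), (x, 7, 2, s, n, 31), (x, 7, 2, s, q, 11), (x, 7, 2, s, x, 23), (x, 7, 23, b, k, 29), (x, 7, 23, b, m, 36), (x, 7, 23, b, n, 31), (x, 7, 23, b, q, 11), (x, 7, 23, b, x, 23), (x, 7, 23, n, k, 29), (x, 7, 23, n, m, 36), (x, 7, 23, n, n, 31), (x, 7, 23, n, q, 11), (x, 7, 23, n, x, 23), (x, 7, 23, s, k, 29), (x, 7, 23, s, m, 36), (x, 7, 23, s, n, 31), (x, 7, 23, s, q, 11), (x, 7, 23, s, x, 23)}
Keep only column(s) D, C (72 duplicate(s) eliminated): {(7, b), (7, n), (7, s)}

{(7, b), (7, n), (7, s)}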